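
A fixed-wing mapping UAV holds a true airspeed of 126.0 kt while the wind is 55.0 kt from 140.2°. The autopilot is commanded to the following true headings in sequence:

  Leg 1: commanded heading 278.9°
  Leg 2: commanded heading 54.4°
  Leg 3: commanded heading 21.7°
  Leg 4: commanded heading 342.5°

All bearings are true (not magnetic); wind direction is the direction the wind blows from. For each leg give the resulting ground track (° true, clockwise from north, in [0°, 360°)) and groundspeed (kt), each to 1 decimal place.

Leg 1: track=291.1°, groundspeed=171.2 kt
Leg 2: track=30.2°, groundspeed=133.7 kt
Leg 3: track=4.1°, groundspeed=159.7 kt
Leg 4: track=335.8°, groundspeed=178.1 kt

Leg 1: heading 278.9°; drift +12.2° → track 291.1°, groundspeed 171.2 kt
Leg 2: heading 54.4°; drift -24.2° → track 30.2°, groundspeed 133.7 kt
Leg 3: heading 21.7°; drift -17.6° → track 4.1°, groundspeed 159.7 kt
Leg 4: heading 342.5°; drift -6.7° → track 335.8°, groundspeed 178.1 kt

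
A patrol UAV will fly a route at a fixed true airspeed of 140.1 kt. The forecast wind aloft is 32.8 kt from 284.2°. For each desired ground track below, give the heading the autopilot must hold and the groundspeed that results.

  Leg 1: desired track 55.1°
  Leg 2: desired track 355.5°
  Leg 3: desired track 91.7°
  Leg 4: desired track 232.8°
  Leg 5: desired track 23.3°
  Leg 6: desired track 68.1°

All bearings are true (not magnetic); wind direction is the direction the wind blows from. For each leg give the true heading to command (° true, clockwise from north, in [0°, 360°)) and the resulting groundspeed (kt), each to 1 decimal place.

Leg 1: heading=44.9°, groundspeed=159.4 kt
Leg 2: heading=342.7°, groundspeed=126.1 kt
Leg 3: heading=88.8°, groundspeed=171.9 kt
Leg 4: heading=243.3°, groundspeed=117.3 kt
Leg 5: heading=9.9°, groundspeed=141.5 kt
Leg 6: heading=60.2°, groundspeed=165.3 kt

Leg 1: desired track 55.1°; wind correction -10.2° → command heading 44.9°, groundspeed 159.4 kt
Leg 2: desired track 355.5°; wind correction -12.8° → command heading 342.7°, groundspeed 126.1 kt
Leg 3: desired track 91.7°; wind correction -2.9° → command heading 88.8°, groundspeed 171.9 kt
Leg 4: desired track 232.8°; wind correction +10.5° → command heading 243.3°, groundspeed 117.3 kt
Leg 5: desired track 23.3°; wind correction -13.4° → command heading 9.9°, groundspeed 141.5 kt
Leg 6: desired track 68.1°; wind correction -7.9° → command heading 60.2°, groundspeed 165.3 kt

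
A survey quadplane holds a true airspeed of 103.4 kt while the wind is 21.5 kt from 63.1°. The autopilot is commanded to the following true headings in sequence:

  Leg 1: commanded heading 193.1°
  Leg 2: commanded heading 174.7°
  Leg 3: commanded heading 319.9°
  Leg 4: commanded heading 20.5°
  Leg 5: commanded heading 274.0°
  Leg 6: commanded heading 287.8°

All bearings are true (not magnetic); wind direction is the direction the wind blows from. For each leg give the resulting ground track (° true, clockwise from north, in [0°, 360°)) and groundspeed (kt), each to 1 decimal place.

Leg 1: heading 193.1°; drift +8.0° → track 201.1°, groundspeed 118.4 kt
Leg 2: heading 174.7°; drift +10.2° → track 184.9°, groundspeed 113.1 kt
Leg 3: heading 319.9°; drift -10.9° → track 309.0°, groundspeed 110.3 kt
Leg 4: heading 20.5°; drift -9.4° → track 11.1°, groundspeed 88.8 kt
Leg 5: heading 274.0°; drift -5.2° → track 268.8°, groundspeed 122.3 kt
Leg 6: heading 287.8°; drift -7.3° → track 280.5°, groundspeed 119.6 kt

Leg 1: track=201.1°, groundspeed=118.4 kt
Leg 2: track=184.9°, groundspeed=113.1 kt
Leg 3: track=309.0°, groundspeed=110.3 kt
Leg 4: track=11.1°, groundspeed=88.8 kt
Leg 5: track=268.8°, groundspeed=122.3 kt
Leg 6: track=280.5°, groundspeed=119.6 kt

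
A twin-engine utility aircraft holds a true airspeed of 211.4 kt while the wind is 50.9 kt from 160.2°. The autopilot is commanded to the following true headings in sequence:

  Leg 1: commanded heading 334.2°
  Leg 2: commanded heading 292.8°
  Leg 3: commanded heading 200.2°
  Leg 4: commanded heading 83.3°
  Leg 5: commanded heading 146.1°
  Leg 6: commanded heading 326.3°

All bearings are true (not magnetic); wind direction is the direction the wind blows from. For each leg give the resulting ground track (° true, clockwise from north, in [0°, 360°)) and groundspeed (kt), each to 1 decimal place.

Leg 1: track=335.4°, groundspeed=262.1 kt
Leg 2: track=301.5°, groundspeed=248.7 kt
Leg 3: track=210.9°, groundspeed=175.5 kt
Leg 4: track=69.4°, groundspeed=205.9 kt
Leg 5: track=141.7°, groundspeed=162.5 kt
Leg 6: track=329.0°, groundspeed=261.1 kt

Leg 1: heading 334.2°; drift +1.2° → track 335.4°, groundspeed 262.1 kt
Leg 2: heading 292.8°; drift +8.7° → track 301.5°, groundspeed 248.7 kt
Leg 3: heading 200.2°; drift +10.7° → track 210.9°, groundspeed 175.5 kt
Leg 4: heading 83.3°; drift -13.9° → track 69.4°, groundspeed 205.9 kt
Leg 5: heading 146.1°; drift -4.4° → track 141.7°, groundspeed 162.5 kt
Leg 6: heading 326.3°; drift +2.7° → track 329.0°, groundspeed 261.1 kt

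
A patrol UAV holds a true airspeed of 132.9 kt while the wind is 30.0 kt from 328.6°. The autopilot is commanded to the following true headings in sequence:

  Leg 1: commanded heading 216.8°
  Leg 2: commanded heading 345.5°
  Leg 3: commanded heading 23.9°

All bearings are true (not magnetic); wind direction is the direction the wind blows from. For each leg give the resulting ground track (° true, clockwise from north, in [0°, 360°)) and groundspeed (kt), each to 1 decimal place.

Leg 1: track=205.9°, groundspeed=146.7 kt
Leg 2: track=350.3°, groundspeed=104.6 kt
Leg 3: track=35.9°, groundspeed=118.4 kt

Leg 1: heading 216.8°; drift -10.9° → track 205.9°, groundspeed 146.7 kt
Leg 2: heading 345.5°; drift +4.8° → track 350.3°, groundspeed 104.6 kt
Leg 3: heading 23.9°; drift +12.0° → track 35.9°, groundspeed 118.4 kt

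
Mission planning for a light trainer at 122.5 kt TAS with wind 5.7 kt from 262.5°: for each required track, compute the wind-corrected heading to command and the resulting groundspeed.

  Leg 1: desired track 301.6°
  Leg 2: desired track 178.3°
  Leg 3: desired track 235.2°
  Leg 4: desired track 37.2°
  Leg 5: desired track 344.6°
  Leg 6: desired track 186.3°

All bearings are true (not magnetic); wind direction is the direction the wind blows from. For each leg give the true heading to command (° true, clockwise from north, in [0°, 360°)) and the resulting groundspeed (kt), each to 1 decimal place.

Leg 1: heading=299.9°, groundspeed=118.0 kt
Leg 2: heading=181.0°, groundspeed=121.8 kt
Leg 3: heading=236.4°, groundspeed=117.4 kt
Leg 4: heading=35.3°, groundspeed=126.4 kt
Leg 5: heading=342.0°, groundspeed=121.6 kt
Leg 6: heading=188.9°, groundspeed=121.0 kt

Leg 1: desired track 301.6°; wind correction -1.7° → command heading 299.9°, groundspeed 118.0 kt
Leg 2: desired track 178.3°; wind correction +2.7° → command heading 181.0°, groundspeed 121.8 kt
Leg 3: desired track 235.2°; wind correction +1.2° → command heading 236.4°, groundspeed 117.4 kt
Leg 4: desired track 37.2°; wind correction -1.9° → command heading 35.3°, groundspeed 126.4 kt
Leg 5: desired track 344.6°; wind correction -2.6° → command heading 342.0°, groundspeed 121.6 kt
Leg 6: desired track 186.3°; wind correction +2.6° → command heading 188.9°, groundspeed 121.0 kt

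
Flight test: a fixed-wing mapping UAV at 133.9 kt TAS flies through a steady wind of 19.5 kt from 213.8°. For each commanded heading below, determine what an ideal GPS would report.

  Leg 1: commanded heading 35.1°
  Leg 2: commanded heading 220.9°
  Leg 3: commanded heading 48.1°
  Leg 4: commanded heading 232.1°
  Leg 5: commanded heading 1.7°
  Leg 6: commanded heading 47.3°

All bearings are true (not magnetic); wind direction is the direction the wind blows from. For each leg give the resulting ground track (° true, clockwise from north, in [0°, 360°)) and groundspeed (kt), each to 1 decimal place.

Leg 1: track=34.9°, groundspeed=153.4 kt
Leg 2: track=222.1°, groundspeed=114.6 kt
Leg 3: track=46.3°, groundspeed=152.9 kt
Leg 4: track=235.1°, groundspeed=115.5 kt
Leg 5: track=5.6°, groundspeed=150.8 kt
Leg 6: track=45.6°, groundspeed=152.9 kt

Leg 1: heading 35.1°; drift -0.2° → track 34.9°, groundspeed 153.4 kt
Leg 2: heading 220.9°; drift +1.2° → track 222.1°, groundspeed 114.6 kt
Leg 3: heading 48.1°; drift -1.8° → track 46.3°, groundspeed 152.9 kt
Leg 4: heading 232.1°; drift +3.0° → track 235.1°, groundspeed 115.5 kt
Leg 5: heading 1.7°; drift +3.9° → track 5.6°, groundspeed 150.8 kt
Leg 6: heading 47.3°; drift -1.7° → track 45.6°, groundspeed 152.9 kt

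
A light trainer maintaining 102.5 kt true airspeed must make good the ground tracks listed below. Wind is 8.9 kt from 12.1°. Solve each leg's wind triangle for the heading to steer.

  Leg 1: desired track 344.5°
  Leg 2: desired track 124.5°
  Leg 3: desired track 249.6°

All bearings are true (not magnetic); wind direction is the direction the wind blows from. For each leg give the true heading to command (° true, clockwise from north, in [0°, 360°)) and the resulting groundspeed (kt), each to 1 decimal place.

Leg 1: heading=346.8°, groundspeed=94.5 kt
Leg 2: heading=119.9°, groundspeed=105.6 kt
Leg 3: heading=253.8°, groundspeed=107.0 kt

Leg 1: desired track 344.5°; wind correction +2.3° → command heading 346.8°, groundspeed 94.5 kt
Leg 2: desired track 124.5°; wind correction -4.6° → command heading 119.9°, groundspeed 105.6 kt
Leg 3: desired track 249.6°; wind correction +4.2° → command heading 253.8°, groundspeed 107.0 kt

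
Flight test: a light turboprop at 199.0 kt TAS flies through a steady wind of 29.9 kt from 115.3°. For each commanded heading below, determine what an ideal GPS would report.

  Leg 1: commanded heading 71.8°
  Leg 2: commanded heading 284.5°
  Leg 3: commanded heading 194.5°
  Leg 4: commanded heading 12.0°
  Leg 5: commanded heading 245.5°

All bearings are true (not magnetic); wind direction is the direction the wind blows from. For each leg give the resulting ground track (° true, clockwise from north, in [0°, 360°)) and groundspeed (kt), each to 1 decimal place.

Leg 1: heading 71.8°; drift -6.6° → track 65.2°, groundspeed 178.5 kt
Leg 2: heading 284.5°; drift +1.4° → track 285.9°, groundspeed 228.4 kt
Leg 3: heading 194.5°; drift +8.6° → track 203.1°, groundspeed 195.6 kt
Leg 4: heading 12.0°; drift -8.0° → track 4.0°, groundspeed 207.9 kt
Leg 5: heading 245.5°; drift +6.0° → track 251.5°, groundspeed 219.5 kt

Leg 1: track=65.2°, groundspeed=178.5 kt
Leg 2: track=285.9°, groundspeed=228.4 kt
Leg 3: track=203.1°, groundspeed=195.6 kt
Leg 4: track=4.0°, groundspeed=207.9 kt
Leg 5: track=251.5°, groundspeed=219.5 kt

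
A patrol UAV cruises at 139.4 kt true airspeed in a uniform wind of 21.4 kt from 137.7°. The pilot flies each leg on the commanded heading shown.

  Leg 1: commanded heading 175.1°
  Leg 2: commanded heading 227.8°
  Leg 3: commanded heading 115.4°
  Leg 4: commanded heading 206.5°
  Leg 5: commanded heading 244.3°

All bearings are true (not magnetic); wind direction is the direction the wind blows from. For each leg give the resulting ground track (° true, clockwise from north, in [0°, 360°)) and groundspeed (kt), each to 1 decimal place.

Leg 1: heading 175.1°; drift +6.1° → track 181.2°, groundspeed 123.1 kt
Leg 2: heading 227.8°; drift +8.7° → track 236.5°, groundspeed 141.1 kt
Leg 3: heading 115.4°; drift -3.9° → track 111.5°, groundspeed 119.9 kt
Leg 4: heading 206.5°; drift +8.6° → track 215.1°, groundspeed 133.2 kt
Leg 5: heading 244.3°; drift +8.0° → track 252.3°, groundspeed 147.0 kt

Leg 1: track=181.2°, groundspeed=123.1 kt
Leg 2: track=236.5°, groundspeed=141.1 kt
Leg 3: track=111.5°, groundspeed=119.9 kt
Leg 4: track=215.1°, groundspeed=133.2 kt
Leg 5: track=252.3°, groundspeed=147.0 kt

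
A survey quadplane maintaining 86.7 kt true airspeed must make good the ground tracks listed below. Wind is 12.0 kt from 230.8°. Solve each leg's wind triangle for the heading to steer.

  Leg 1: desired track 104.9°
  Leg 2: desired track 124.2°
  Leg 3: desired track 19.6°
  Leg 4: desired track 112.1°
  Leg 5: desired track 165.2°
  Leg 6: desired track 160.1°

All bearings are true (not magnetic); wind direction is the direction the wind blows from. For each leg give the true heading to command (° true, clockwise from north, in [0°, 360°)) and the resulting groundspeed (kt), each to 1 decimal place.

Leg 1: desired track 104.9°; wind correction +6.4° → command heading 111.3°, groundspeed 93.2 kt
Leg 2: desired track 124.2°; wind correction +7.6° → command heading 131.8°, groundspeed 89.4 kt
Leg 3: desired track 19.6°; wind correction -4.1° → command heading 15.5°, groundspeed 96.7 kt
Leg 4: desired track 112.1°; wind correction +7.0° → command heading 119.1°, groundspeed 91.8 kt
Leg 5: desired track 165.2°; wind correction +7.2° → command heading 172.4°, groundspeed 81.1 kt
Leg 6: desired track 160.1°; wind correction +7.5° → command heading 167.6°, groundspeed 82.0 kt

Leg 1: heading=111.3°, groundspeed=93.2 kt
Leg 2: heading=131.8°, groundspeed=89.4 kt
Leg 3: heading=15.5°, groundspeed=96.7 kt
Leg 4: heading=119.1°, groundspeed=91.8 kt
Leg 5: heading=172.4°, groundspeed=81.1 kt
Leg 6: heading=167.6°, groundspeed=82.0 kt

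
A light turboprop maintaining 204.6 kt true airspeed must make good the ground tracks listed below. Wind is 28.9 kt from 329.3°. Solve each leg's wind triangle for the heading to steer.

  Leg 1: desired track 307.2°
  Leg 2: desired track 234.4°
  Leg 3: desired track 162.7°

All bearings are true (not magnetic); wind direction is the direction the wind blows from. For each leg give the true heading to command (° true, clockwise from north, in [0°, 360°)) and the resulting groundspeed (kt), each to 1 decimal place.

Leg 1: desired track 307.2°; wind correction +3.0° → command heading 310.2°, groundspeed 177.5 kt
Leg 2: desired track 234.4°; wind correction +8.1° → command heading 242.5°, groundspeed 205.0 kt
Leg 3: desired track 162.7°; wind correction +1.9° → command heading 164.6°, groundspeed 232.6 kt

Leg 1: heading=310.2°, groundspeed=177.5 kt
Leg 2: heading=242.5°, groundspeed=205.0 kt
Leg 3: heading=164.6°, groundspeed=232.6 kt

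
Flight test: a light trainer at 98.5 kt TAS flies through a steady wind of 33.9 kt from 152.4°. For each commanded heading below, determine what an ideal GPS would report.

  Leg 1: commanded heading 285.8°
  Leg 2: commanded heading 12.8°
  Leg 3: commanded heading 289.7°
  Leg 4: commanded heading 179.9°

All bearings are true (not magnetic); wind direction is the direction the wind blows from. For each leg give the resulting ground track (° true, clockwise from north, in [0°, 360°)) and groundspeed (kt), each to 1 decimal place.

Leg 1: track=297.2°, groundspeed=124.3 kt
Leg 2: track=2.8°, groundspeed=126.2 kt
Leg 3: track=300.3°, groundspeed=125.5 kt
Leg 4: track=192.8°, groundspeed=70.2 kt

Leg 1: heading 285.8°; drift +11.4° → track 297.2°, groundspeed 124.3 kt
Leg 2: heading 12.8°; drift -10.0° → track 2.8°, groundspeed 126.2 kt
Leg 3: heading 289.7°; drift +10.6° → track 300.3°, groundspeed 125.5 kt
Leg 4: heading 179.9°; drift +12.9° → track 192.8°, groundspeed 70.2 kt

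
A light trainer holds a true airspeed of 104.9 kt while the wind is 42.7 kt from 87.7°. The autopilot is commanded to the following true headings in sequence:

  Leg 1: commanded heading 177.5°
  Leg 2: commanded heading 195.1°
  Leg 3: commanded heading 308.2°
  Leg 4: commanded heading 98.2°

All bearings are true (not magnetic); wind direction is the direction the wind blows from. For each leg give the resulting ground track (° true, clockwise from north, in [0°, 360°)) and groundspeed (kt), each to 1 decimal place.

Leg 1: heading 177.5°; drift +22.2° → track 199.7°, groundspeed 113.1 kt
Leg 2: heading 195.1°; drift +19.1° → track 214.2°, groundspeed 124.5 kt
Leg 3: heading 308.2°; drift -11.4° → track 296.8°, groundspeed 140.1 kt
Leg 4: heading 98.2°; drift +7.1° → track 105.3°, groundspeed 63.4 kt

Leg 1: track=199.7°, groundspeed=113.1 kt
Leg 2: track=214.2°, groundspeed=124.5 kt
Leg 3: track=296.8°, groundspeed=140.1 kt
Leg 4: track=105.3°, groundspeed=63.4 kt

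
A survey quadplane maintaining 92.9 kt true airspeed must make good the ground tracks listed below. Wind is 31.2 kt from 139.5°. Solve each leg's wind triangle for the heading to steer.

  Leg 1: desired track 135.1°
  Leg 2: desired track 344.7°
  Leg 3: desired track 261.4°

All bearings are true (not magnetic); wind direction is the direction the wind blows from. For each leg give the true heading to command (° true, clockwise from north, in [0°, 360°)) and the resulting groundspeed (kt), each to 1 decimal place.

Leg 1: heading=136.6°, groundspeed=61.8 kt
Leg 2: heading=352.9°, groundspeed=120.2 kt
Leg 3: heading=244.8°, groundspeed=105.5 kt

Leg 1: desired track 135.1°; wind correction +1.5° → command heading 136.6°, groundspeed 61.8 kt
Leg 2: desired track 344.7°; wind correction +8.2° → command heading 352.9°, groundspeed 120.2 kt
Leg 3: desired track 261.4°; wind correction -16.6° → command heading 244.8°, groundspeed 105.5 kt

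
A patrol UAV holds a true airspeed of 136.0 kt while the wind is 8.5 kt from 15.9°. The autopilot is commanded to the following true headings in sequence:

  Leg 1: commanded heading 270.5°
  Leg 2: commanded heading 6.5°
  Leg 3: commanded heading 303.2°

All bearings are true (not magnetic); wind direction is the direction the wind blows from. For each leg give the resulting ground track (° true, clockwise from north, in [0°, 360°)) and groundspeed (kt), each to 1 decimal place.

Leg 1: heading 270.5°; drift -3.4° → track 267.1°, groundspeed 138.5 kt
Leg 2: heading 6.5°; drift -0.6° → track 5.9°, groundspeed 127.6 kt
Leg 3: heading 303.2°; drift -3.5° → track 299.7°, groundspeed 133.7 kt

Leg 1: track=267.1°, groundspeed=138.5 kt
Leg 2: track=5.9°, groundspeed=127.6 kt
Leg 3: track=299.7°, groundspeed=133.7 kt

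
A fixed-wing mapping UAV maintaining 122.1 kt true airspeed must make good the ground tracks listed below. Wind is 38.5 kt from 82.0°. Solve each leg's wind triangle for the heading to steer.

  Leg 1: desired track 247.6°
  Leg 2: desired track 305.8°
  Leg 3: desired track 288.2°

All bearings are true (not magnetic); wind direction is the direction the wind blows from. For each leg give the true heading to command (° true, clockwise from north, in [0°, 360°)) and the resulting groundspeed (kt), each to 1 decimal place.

Leg 1: heading=243.1°, groundspeed=159.0 kt
Leg 2: heading=318.4°, groundspeed=146.9 kt
Leg 3: heading=296.2°, groundspeed=155.5 kt

Leg 1: desired track 247.6°; wind correction -4.5° → command heading 243.1°, groundspeed 159.0 kt
Leg 2: desired track 305.8°; wind correction +12.6° → command heading 318.4°, groundspeed 146.9 kt
Leg 3: desired track 288.2°; wind correction +8.0° → command heading 296.2°, groundspeed 155.5 kt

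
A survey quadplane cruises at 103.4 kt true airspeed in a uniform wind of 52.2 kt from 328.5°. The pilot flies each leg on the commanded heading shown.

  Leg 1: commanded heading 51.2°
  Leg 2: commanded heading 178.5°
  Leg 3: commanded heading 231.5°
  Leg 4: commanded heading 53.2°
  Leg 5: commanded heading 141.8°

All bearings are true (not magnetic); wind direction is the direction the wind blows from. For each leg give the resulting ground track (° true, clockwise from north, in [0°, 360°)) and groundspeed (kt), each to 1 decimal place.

Leg 1: heading 51.2°; drift +28.1° → track 79.3°, groundspeed 109.7 kt
Leg 2: heading 178.5°; drift -10.0° → track 168.5°, groundspeed 150.9 kt
Leg 3: heading 231.5°; drift -25.3° → track 206.2°, groundspeed 121.4 kt
Leg 4: heading 53.2°; drift +27.8° → track 81.0°, groundspeed 111.4 kt
Leg 5: heading 141.8°; drift +2.2° → track 144.0°, groundspeed 155.4 kt

Leg 1: track=79.3°, groundspeed=109.7 kt
Leg 2: track=168.5°, groundspeed=150.9 kt
Leg 3: track=206.2°, groundspeed=121.4 kt
Leg 4: track=81.0°, groundspeed=111.4 kt
Leg 5: track=144.0°, groundspeed=155.4 kt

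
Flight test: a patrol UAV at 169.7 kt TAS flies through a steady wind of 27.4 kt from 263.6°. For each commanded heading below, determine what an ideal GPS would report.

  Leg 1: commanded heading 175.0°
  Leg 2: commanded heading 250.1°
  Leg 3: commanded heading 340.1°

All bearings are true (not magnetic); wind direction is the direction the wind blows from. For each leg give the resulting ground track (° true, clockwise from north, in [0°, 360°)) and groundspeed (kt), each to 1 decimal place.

Leg 1: track=165.8°, groundspeed=171.2 kt
Leg 2: track=247.5°, groundspeed=143.2 kt
Leg 3: track=349.4°, groundspeed=165.5 kt

Leg 1: heading 175.0°; drift -9.2° → track 165.8°, groundspeed 171.2 kt
Leg 2: heading 250.1°; drift -2.6° → track 247.5°, groundspeed 143.2 kt
Leg 3: heading 340.1°; drift +9.3° → track 349.4°, groundspeed 165.5 kt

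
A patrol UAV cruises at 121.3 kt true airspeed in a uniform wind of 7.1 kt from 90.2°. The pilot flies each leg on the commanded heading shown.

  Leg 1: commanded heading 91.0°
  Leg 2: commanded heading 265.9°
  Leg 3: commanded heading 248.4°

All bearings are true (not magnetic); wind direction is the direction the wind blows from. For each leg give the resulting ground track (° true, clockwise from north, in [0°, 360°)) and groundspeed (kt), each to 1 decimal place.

Leg 1: track=91.0°, groundspeed=114.2 kt
Leg 2: track=266.1°, groundspeed=128.4 kt
Leg 3: track=249.6°, groundspeed=127.9 kt

Leg 1: heading 91.0°; drift +0.0° → track 91.0°, groundspeed 114.2 kt
Leg 2: heading 265.9°; drift +0.2° → track 266.1°, groundspeed 128.4 kt
Leg 3: heading 248.4°; drift +1.2° → track 249.6°, groundspeed 127.9 kt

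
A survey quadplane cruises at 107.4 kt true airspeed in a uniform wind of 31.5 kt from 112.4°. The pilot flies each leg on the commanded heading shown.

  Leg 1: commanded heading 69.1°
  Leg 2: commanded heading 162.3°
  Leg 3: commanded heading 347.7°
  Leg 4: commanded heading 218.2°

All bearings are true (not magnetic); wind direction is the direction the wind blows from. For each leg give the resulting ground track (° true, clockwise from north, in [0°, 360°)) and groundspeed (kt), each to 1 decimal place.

Leg 1: track=54.8°, groundspeed=87.2 kt
Leg 2: track=177.8°, groundspeed=90.4 kt
Leg 3: track=336.0°, groundspeed=128.0 kt
Leg 4: track=232.8°, groundspeed=119.9 kt

Leg 1: heading 69.1°; drift -14.3° → track 54.8°, groundspeed 87.2 kt
Leg 2: heading 162.3°; drift +15.5° → track 177.8°, groundspeed 90.4 kt
Leg 3: heading 347.7°; drift -11.7° → track 336.0°, groundspeed 128.0 kt
Leg 4: heading 218.2°; drift +14.6° → track 232.8°, groundspeed 119.9 kt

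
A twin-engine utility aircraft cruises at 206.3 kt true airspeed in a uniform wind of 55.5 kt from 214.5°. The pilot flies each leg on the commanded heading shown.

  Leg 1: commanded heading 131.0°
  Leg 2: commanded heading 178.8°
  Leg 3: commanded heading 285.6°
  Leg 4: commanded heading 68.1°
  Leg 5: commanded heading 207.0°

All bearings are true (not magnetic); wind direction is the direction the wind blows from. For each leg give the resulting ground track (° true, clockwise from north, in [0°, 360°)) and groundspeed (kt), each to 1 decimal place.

Leg 1: heading 131.0°; drift -15.4° → track 115.6°, groundspeed 207.5 kt
Leg 2: heading 178.8°; drift -11.4° → track 167.4°, groundspeed 164.4 kt
Leg 3: heading 285.6°; drift +15.6° → track 301.2°, groundspeed 195.5 kt
Leg 4: heading 68.1°; drift -6.9° → track 61.2°, groundspeed 254.4 kt
Leg 5: heading 207.0°; drift -2.7° → track 204.3°, groundspeed 151.4 kt

Leg 1: track=115.6°, groundspeed=207.5 kt
Leg 2: track=167.4°, groundspeed=164.4 kt
Leg 3: track=301.2°, groundspeed=195.5 kt
Leg 4: track=61.2°, groundspeed=254.4 kt
Leg 5: track=204.3°, groundspeed=151.4 kt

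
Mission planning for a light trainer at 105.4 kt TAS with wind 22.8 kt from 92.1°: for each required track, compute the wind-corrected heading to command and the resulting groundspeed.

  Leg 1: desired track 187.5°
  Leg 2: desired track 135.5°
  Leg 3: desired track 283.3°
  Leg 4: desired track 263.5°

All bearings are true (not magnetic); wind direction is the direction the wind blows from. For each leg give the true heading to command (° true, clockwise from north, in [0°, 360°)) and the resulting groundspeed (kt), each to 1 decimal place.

Leg 1: desired track 187.5°; wind correction -12.4° → command heading 175.1°, groundspeed 105.1 kt
Leg 2: desired track 135.5°; wind correction -8.5° → command heading 127.0°, groundspeed 87.7 kt
Leg 3: desired track 283.3°; wind correction +2.4° → command heading 285.7°, groundspeed 127.7 kt
Leg 4: desired track 263.5°; wind correction -1.9° → command heading 261.6°, groundspeed 127.9 kt

Leg 1: heading=175.1°, groundspeed=105.1 kt
Leg 2: heading=127.0°, groundspeed=87.7 kt
Leg 3: heading=285.7°, groundspeed=127.7 kt
Leg 4: heading=261.6°, groundspeed=127.9 kt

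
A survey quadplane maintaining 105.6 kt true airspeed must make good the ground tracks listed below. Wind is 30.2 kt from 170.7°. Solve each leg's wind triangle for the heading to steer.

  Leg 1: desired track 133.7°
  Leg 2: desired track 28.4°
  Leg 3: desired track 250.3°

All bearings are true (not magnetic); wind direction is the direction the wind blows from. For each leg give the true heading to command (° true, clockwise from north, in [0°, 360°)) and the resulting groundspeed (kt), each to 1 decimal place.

Leg 1: heading=143.6°, groundspeed=79.9 kt
Leg 2: heading=38.5°, groundspeed=127.9 kt
Leg 3: heading=234.0°, groundspeed=95.9 kt

Leg 1: desired track 133.7°; wind correction +9.9° → command heading 143.6°, groundspeed 79.9 kt
Leg 2: desired track 28.4°; wind correction +10.1° → command heading 38.5°, groundspeed 127.9 kt
Leg 3: desired track 250.3°; wind correction -16.3° → command heading 234.0°, groundspeed 95.9 kt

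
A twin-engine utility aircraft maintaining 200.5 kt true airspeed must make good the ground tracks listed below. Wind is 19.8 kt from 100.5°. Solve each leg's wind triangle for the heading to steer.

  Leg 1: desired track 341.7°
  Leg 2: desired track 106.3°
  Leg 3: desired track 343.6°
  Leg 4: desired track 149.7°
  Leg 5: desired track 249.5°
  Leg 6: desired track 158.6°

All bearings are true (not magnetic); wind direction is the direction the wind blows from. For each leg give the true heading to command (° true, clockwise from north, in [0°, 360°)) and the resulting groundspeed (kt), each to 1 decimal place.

Leg 1: desired track 341.7°; wind correction +5.0° → command heading 346.7°, groundspeed 209.3 kt
Leg 2: desired track 106.3°; wind correction -0.6° → command heading 105.7°, groundspeed 180.8 kt
Leg 3: desired track 343.6°; wind correction +5.1° → command heading 348.7°, groundspeed 208.7 kt
Leg 4: desired track 149.7°; wind correction -4.3° → command heading 145.4°, groundspeed 187.0 kt
Leg 5: desired track 249.5°; wind correction -2.9° → command heading 246.6°, groundspeed 217.2 kt
Leg 6: desired track 158.6°; wind correction -4.8° → command heading 153.8°, groundspeed 189.3 kt

Leg 1: heading=346.7°, groundspeed=209.3 kt
Leg 2: heading=105.7°, groundspeed=180.8 kt
Leg 3: heading=348.7°, groundspeed=208.7 kt
Leg 4: heading=145.4°, groundspeed=187.0 kt
Leg 5: heading=246.6°, groundspeed=217.2 kt
Leg 6: heading=153.8°, groundspeed=189.3 kt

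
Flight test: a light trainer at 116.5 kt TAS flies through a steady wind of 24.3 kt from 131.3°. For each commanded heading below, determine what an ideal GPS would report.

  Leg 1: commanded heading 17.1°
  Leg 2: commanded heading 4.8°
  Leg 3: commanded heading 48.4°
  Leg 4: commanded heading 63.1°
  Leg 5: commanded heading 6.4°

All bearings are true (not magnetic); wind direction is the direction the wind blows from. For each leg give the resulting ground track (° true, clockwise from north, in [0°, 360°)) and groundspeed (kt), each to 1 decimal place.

Leg 1: track=7.2°, groundspeed=128.4 kt
Leg 2: track=356.3°, groundspeed=132.4 kt
Leg 3: track=36.4°, groundspeed=116.0 kt
Leg 4: track=51.2°, groundspeed=109.8 kt
Leg 5: track=357.7°, groundspeed=131.9 kt

Leg 1: heading 17.1°; drift -9.9° → track 7.2°, groundspeed 128.4 kt
Leg 2: heading 4.8°; drift -8.5° → track 356.3°, groundspeed 132.4 kt
Leg 3: heading 48.4°; drift -12.0° → track 36.4°, groundspeed 116.0 kt
Leg 4: heading 63.1°; drift -11.9° → track 51.2°, groundspeed 109.8 kt
Leg 5: heading 6.4°; drift -8.7° → track 357.7°, groundspeed 131.9 kt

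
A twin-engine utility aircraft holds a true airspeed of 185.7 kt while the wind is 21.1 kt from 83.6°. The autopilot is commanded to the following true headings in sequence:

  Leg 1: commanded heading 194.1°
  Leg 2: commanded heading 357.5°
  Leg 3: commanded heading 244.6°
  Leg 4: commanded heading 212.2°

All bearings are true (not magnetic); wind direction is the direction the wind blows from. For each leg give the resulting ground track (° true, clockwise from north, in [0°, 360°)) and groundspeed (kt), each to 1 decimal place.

Leg 1: track=199.9°, groundspeed=194.1 kt
Leg 2: track=351.0°, groundspeed=185.5 kt
Leg 3: track=246.5°, groundspeed=205.8 kt
Leg 4: track=216.9°, groundspeed=199.5 kt

Leg 1: heading 194.1°; drift +5.8° → track 199.9°, groundspeed 194.1 kt
Leg 2: heading 357.5°; drift -6.5° → track 351.0°, groundspeed 185.5 kt
Leg 3: heading 244.6°; drift +1.9° → track 246.5°, groundspeed 205.8 kt
Leg 4: heading 212.2°; drift +4.7° → track 216.9°, groundspeed 199.5 kt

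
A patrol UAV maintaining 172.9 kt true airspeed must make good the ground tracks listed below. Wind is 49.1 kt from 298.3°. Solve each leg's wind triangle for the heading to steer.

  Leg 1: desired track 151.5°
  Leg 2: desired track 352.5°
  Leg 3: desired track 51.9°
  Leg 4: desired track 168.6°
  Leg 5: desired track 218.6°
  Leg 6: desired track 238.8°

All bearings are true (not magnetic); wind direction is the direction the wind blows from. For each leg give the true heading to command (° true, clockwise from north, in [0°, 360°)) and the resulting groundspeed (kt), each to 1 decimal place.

Leg 1: heading=160.4°, groundspeed=211.9 kt
Leg 2: heading=339.2°, groundspeed=139.5 kt
Leg 3: heading=36.8°, groundspeed=186.6 kt
Leg 4: heading=181.2°, groundspeed=200.1 kt
Leg 5: heading=234.8°, groundspeed=157.2 kt
Leg 6: heading=253.0°, groundspeed=142.7 kt

Leg 1: desired track 151.5°; wind correction +8.9° → command heading 160.4°, groundspeed 211.9 kt
Leg 2: desired track 352.5°; wind correction -13.3° → command heading 339.2°, groundspeed 139.5 kt
Leg 3: desired track 51.9°; wind correction -15.1° → command heading 36.8°, groundspeed 186.6 kt
Leg 4: desired track 168.6°; wind correction +12.6° → command heading 181.2°, groundspeed 200.1 kt
Leg 5: desired track 218.6°; wind correction +16.2° → command heading 234.8°, groundspeed 157.2 kt
Leg 6: desired track 238.8°; wind correction +14.2° → command heading 253.0°, groundspeed 142.7 kt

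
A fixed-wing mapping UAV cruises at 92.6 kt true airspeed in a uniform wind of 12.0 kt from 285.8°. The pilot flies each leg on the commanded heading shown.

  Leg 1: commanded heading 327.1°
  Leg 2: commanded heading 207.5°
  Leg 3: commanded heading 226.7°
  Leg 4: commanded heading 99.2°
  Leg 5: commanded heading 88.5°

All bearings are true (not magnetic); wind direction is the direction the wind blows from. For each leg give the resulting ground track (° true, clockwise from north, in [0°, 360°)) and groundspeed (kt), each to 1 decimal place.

Leg 1: track=332.5°, groundspeed=84.0 kt
Leg 2: track=200.1°, groundspeed=90.9 kt
Leg 3: track=219.9°, groundspeed=87.0 kt
Leg 4: track=100.0°, groundspeed=104.5 kt
Leg 5: track=90.5°, groundspeed=104.1 kt

Leg 1: heading 327.1°; drift +5.4° → track 332.5°, groundspeed 84.0 kt
Leg 2: heading 207.5°; drift -7.4° → track 200.1°, groundspeed 90.9 kt
Leg 3: heading 226.7°; drift -6.8° → track 219.9°, groundspeed 87.0 kt
Leg 4: heading 99.2°; drift +0.8° → track 100.0°, groundspeed 104.5 kt
Leg 5: heading 88.5°; drift +2.0° → track 90.5°, groundspeed 104.1 kt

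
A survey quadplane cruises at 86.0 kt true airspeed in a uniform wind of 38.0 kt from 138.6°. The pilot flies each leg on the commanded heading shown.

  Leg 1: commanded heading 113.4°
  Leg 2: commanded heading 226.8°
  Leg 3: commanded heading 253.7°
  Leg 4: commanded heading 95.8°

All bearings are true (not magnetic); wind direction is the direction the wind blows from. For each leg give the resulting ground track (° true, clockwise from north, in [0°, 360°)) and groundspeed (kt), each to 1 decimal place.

Leg 1: track=96.0°, groundspeed=54.1 kt
Leg 2: track=250.9°, groundspeed=92.9 kt
Leg 3: track=272.3°, groundspeed=107.8 kt
Leg 4: track=71.8°, groundspeed=63.6 kt

Leg 1: heading 113.4°; drift -17.4° → track 96.0°, groundspeed 54.1 kt
Leg 2: heading 226.8°; drift +24.1° → track 250.9°, groundspeed 92.9 kt
Leg 3: heading 253.7°; drift +18.6° → track 272.3°, groundspeed 107.8 kt
Leg 4: heading 95.8°; drift -24.0° → track 71.8°, groundspeed 63.6 kt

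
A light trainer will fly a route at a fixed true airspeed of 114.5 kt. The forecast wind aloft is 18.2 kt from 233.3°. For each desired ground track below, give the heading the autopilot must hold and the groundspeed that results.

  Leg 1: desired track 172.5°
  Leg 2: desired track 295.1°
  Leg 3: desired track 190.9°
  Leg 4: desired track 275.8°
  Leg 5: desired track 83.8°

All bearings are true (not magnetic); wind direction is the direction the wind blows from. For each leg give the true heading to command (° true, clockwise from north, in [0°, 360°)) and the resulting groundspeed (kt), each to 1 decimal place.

Leg 1: desired track 172.5°; wind correction +8.0° → command heading 180.5°, groundspeed 104.5 kt
Leg 2: desired track 295.1°; wind correction -8.1° → command heading 287.0°, groundspeed 104.8 kt
Leg 3: desired track 190.9°; wind correction +6.2° → command heading 197.1°, groundspeed 100.4 kt
Leg 4: desired track 275.8°; wind correction -6.2° → command heading 269.6°, groundspeed 100.4 kt
Leg 5: desired track 83.8°; wind correction +4.6° → command heading 88.4°, groundspeed 129.8 kt

Leg 1: heading=180.5°, groundspeed=104.5 kt
Leg 2: heading=287.0°, groundspeed=104.8 kt
Leg 3: heading=197.1°, groundspeed=100.4 kt
Leg 4: heading=269.6°, groundspeed=100.4 kt
Leg 5: heading=88.4°, groundspeed=129.8 kt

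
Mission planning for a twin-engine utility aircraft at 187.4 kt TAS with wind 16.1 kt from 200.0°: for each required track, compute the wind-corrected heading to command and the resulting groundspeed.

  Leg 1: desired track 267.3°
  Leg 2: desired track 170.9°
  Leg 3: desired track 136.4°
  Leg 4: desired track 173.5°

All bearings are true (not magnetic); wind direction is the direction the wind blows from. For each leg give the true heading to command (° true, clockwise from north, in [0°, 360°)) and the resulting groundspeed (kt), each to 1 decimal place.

Leg 1: heading=262.8°, groundspeed=180.6 kt
Leg 2: heading=173.3°, groundspeed=173.2 kt
Leg 3: heading=140.8°, groundspeed=179.7 kt
Leg 4: heading=175.7°, groundspeed=172.9 kt

Leg 1: desired track 267.3°; wind correction -4.5° → command heading 262.8°, groundspeed 180.6 kt
Leg 2: desired track 170.9°; wind correction +2.4° → command heading 173.3°, groundspeed 173.2 kt
Leg 3: desired track 136.4°; wind correction +4.4° → command heading 140.8°, groundspeed 179.7 kt
Leg 4: desired track 173.5°; wind correction +2.2° → command heading 175.7°, groundspeed 172.9 kt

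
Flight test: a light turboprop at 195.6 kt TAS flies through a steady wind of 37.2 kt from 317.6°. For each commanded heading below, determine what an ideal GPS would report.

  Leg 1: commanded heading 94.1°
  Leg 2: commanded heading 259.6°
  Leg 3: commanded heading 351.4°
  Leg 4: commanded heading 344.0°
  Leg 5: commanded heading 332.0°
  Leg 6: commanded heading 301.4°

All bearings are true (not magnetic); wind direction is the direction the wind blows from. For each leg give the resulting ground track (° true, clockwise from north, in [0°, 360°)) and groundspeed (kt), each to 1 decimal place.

Leg 1: track=100.7°, groundspeed=224.1 kt
Leg 2: track=249.4°, groundspeed=178.7 kt
Leg 3: track=358.6°, groundspeed=166.0 kt
Leg 4: track=349.8°, groundspeed=163.1 kt
Leg 5: track=335.3°, groundspeed=159.8 kt
Leg 6: track=297.7°, groundspeed=160.2 kt

Leg 1: heading 94.1°; drift +6.6° → track 100.7°, groundspeed 224.1 kt
Leg 2: heading 259.6°; drift -10.2° → track 249.4°, groundspeed 178.7 kt
Leg 3: heading 351.4°; drift +7.2° → track 358.6°, groundspeed 166.0 kt
Leg 4: heading 344.0°; drift +5.8° → track 349.8°, groundspeed 163.1 kt
Leg 5: heading 332.0°; drift +3.3° → track 335.3°, groundspeed 159.8 kt
Leg 6: heading 301.4°; drift -3.7° → track 297.7°, groundspeed 160.2 kt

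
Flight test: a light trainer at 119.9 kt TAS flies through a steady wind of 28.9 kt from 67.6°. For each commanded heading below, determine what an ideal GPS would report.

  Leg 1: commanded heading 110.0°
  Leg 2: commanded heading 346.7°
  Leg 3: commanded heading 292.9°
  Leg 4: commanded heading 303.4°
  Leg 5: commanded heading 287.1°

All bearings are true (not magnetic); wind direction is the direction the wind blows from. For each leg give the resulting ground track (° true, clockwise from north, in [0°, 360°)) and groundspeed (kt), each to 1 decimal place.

Leg 1: heading 110.0°; drift +11.2° → track 121.2°, groundspeed 100.5 kt
Leg 2: heading 346.7°; drift -13.9° → track 332.8°, groundspeed 118.8 kt
Leg 3: heading 292.9°; drift -8.3° → track 284.6°, groundspeed 141.7 kt
Leg 4: heading 303.4°; drift -10.0° → track 293.4°, groundspeed 138.2 kt
Leg 5: heading 287.1°; drift -7.4° → track 279.7°, groundspeed 143.4 kt

Leg 1: track=121.2°, groundspeed=100.5 kt
Leg 2: track=332.8°, groundspeed=118.8 kt
Leg 3: track=284.6°, groundspeed=141.7 kt
Leg 4: track=293.4°, groundspeed=138.2 kt
Leg 5: track=279.7°, groundspeed=143.4 kt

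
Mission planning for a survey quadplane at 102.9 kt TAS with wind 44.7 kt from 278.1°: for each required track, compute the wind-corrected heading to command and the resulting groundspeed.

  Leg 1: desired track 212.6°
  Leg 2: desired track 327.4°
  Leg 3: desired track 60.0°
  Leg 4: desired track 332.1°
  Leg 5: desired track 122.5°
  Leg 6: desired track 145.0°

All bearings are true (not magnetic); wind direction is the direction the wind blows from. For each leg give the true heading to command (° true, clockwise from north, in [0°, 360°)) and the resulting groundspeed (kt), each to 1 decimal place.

Leg 1: desired track 212.6°; wind correction +23.3° → command heading 235.9°, groundspeed 76.0 kt
Leg 2: desired track 327.4°; wind correction -19.2° → command heading 308.2°, groundspeed 68.0 kt
Leg 3: desired track 60.0°; wind correction -15.5° → command heading 44.5°, groundspeed 134.3 kt
Leg 4: desired track 332.1°; wind correction -20.6° → command heading 311.5°, groundspeed 70.1 kt
Leg 5: desired track 122.5°; wind correction +10.3° → command heading 132.8°, groundspeed 141.9 kt
Leg 6: desired track 145.0°; wind correction +18.5° → command heading 163.5°, groundspeed 128.1 kt

Leg 1: heading=235.9°, groundspeed=76.0 kt
Leg 2: heading=308.2°, groundspeed=68.0 kt
Leg 3: heading=44.5°, groundspeed=134.3 kt
Leg 4: heading=311.5°, groundspeed=70.1 kt
Leg 5: heading=132.8°, groundspeed=141.9 kt
Leg 6: heading=163.5°, groundspeed=128.1 kt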